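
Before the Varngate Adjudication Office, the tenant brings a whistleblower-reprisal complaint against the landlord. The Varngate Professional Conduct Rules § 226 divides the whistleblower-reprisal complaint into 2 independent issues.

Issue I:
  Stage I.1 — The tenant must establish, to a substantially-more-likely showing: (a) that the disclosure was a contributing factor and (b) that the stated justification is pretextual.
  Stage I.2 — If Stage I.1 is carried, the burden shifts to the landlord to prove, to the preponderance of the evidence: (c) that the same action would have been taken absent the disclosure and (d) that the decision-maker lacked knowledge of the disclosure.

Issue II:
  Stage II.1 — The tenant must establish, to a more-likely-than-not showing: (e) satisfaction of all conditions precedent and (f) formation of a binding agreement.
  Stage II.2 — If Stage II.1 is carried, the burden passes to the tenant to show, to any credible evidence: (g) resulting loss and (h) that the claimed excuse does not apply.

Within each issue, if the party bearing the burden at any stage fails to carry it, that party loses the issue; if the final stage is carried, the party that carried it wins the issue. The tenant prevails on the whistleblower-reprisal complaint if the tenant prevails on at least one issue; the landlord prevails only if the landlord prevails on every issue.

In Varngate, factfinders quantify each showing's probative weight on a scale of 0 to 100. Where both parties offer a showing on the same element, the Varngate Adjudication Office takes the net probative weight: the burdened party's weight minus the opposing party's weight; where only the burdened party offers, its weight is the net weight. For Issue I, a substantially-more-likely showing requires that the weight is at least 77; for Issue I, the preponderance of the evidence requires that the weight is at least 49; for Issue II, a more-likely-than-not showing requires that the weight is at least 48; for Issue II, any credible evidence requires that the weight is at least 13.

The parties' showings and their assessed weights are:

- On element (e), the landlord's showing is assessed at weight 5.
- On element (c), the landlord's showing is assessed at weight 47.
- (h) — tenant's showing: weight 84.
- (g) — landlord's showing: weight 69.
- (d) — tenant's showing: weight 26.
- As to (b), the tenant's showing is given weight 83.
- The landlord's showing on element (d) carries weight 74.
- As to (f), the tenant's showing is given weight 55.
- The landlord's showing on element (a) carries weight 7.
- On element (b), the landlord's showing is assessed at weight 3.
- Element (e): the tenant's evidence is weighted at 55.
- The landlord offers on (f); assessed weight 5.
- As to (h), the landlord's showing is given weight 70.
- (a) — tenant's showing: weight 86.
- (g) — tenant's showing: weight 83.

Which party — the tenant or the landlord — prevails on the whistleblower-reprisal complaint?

— Issue I —
Stage I.1 — burden on tenant; standard: a substantially-more-likely showing (weight is at least 77).
    (a): 86 − 7 = 79 ≥ 77 [met]
    (b): 83 − 3 = 80 ≥ 77 [met]
  All elements met. The burden passes to the landlord.
Stage I.2 — burden on landlord; standard: the preponderance of the evidence (weight is at least 49).
    (c): 47 < 49 [not met]
    (d): 74 − 26 = 48 < 49 [not met]
  Stage I.2 not carried; the landlord fails its burden.
The analysis ends at Stage I.2; the tenant prevails on this issue.
— Issue II —
Stage II.1 — burden on tenant; standard: a more-likely-than-not showing (weight is at least 48).
    (e): 55 − 5 = 50 ≥ 48 [met]
    (f): 55 − 5 = 50 ≥ 48 [met]
  Stage II.1 is satisfied; the tenant continues to bear the burden.
Stage II.2 — burden on tenant; standard: any credible evidence (weight is at least 13).
    (g): 83 − 69 = 14 ≥ 13 [met]
    (h): 84 − 70 = 14 ≥ 13 [met]
  The tenant carries the last stage.
All stages carried — the tenant prevails on this issue.
Per-issue: Issue I → tenant; Issue II → tenant. The tenant must prevail on at least one issue; overall, the tenant prevails.

tenant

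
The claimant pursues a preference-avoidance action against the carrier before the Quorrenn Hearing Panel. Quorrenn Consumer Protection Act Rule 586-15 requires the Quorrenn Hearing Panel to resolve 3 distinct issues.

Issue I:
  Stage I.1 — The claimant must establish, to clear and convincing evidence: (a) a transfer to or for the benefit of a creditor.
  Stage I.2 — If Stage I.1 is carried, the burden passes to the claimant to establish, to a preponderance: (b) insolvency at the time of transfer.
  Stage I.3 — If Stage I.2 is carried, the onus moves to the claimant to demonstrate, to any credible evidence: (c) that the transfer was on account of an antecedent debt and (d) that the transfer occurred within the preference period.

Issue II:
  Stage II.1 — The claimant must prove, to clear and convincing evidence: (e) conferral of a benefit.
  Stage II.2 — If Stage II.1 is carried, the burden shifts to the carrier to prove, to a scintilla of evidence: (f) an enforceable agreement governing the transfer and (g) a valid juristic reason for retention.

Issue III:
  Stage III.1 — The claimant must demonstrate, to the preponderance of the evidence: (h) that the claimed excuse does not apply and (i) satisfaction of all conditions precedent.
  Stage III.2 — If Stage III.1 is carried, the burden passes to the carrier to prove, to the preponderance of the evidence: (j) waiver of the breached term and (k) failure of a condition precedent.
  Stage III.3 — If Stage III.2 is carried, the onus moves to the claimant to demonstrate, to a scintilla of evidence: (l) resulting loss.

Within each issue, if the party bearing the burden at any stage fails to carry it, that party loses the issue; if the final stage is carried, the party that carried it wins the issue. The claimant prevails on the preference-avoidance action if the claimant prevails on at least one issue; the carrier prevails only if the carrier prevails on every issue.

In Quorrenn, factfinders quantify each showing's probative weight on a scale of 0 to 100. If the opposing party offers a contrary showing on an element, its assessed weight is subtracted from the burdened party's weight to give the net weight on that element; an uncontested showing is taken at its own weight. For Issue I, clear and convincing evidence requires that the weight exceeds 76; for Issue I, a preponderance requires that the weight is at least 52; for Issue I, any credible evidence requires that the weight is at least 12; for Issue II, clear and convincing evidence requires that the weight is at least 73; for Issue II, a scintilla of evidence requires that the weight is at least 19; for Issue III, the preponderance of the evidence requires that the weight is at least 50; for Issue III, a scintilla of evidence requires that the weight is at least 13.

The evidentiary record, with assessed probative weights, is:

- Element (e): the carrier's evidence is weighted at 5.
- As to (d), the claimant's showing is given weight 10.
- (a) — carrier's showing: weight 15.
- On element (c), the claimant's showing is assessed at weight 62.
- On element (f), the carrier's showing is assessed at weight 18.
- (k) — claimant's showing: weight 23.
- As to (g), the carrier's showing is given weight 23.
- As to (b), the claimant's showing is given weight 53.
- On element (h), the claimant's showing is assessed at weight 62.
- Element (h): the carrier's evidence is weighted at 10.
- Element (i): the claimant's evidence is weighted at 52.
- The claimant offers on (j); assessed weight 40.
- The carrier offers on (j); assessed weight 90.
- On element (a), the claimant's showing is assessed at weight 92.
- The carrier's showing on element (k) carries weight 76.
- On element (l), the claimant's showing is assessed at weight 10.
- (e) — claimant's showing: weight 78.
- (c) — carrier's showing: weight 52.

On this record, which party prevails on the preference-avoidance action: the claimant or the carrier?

claimant

— Issue I —
Stage I.1 — burden on claimant; standard: clear and convincing evidence (weight exceeds 76).
    (a): 92 − 15 = 77 > 76 [met]
  All elements met. The claimant retains the burden for Stage I.2.
Stage I.2 — burden on claimant; standard: a preponderance (weight is at least 52).
    (b): 53 ≥ 52 [met]
  Stage I.2 carried; the burden remains with the claimant.
Stage I.3 — burden on claimant; standard: any credible evidence (weight is at least 12).
    (c): 62 − 52 = 10 < 12 [not met]
    (d): 10 < 12 [not met]
  Not every element is met, so the claimant fails to carry Stage I.3.
The carrier prevails on this issue.
— Issue II —
Stage II.1 (claimant, clear and convincing evidence, weight is at least 73): (e) net 78−5=73 ≥ 73 — meets.
  The claimant carries Stage II.1; the carrier now bears the burden.
Stage II.2 (carrier, a scintilla of evidence, weight is at least 19): (f) 18 < 19 — fails; (g) 23 ≥ 19 — meets.
  The carrier does not carry Stage II.2.
The analysis ends at Stage II.2; the claimant prevails on this issue.
— Issue III —
Stage III.1 — burden on claimant; standard: the preponderance of the evidence (weight is at least 50).
    (h): 62 − 10 = 52 ≥ 50 [met]
    (i): 52 ≥ 50 [met]
  Stage III.1 is satisfied; the onus moves to the carrier.
Stage III.2 — burden on carrier; standard: the preponderance of the evidence (weight is at least 50).
    (j): 90 − 40 = 50 ≥ 50 [met]
    (k): 76 − 23 = 53 ≥ 50 [met]
  Stage III.2 carried; the burden shifts to the claimant.
Stage III.3 — burden on claimant; standard: a scintilla of evidence (weight is at least 13).
    (l): 10 < 13 [not met]
  The claimant does not carry Stage III.3.
The carrier prevails on this issue.
Per-issue: Issue I → carrier; Issue II → claimant; Issue III → carrier. The claimant must prevail on at least one issue; overall, the claimant prevails.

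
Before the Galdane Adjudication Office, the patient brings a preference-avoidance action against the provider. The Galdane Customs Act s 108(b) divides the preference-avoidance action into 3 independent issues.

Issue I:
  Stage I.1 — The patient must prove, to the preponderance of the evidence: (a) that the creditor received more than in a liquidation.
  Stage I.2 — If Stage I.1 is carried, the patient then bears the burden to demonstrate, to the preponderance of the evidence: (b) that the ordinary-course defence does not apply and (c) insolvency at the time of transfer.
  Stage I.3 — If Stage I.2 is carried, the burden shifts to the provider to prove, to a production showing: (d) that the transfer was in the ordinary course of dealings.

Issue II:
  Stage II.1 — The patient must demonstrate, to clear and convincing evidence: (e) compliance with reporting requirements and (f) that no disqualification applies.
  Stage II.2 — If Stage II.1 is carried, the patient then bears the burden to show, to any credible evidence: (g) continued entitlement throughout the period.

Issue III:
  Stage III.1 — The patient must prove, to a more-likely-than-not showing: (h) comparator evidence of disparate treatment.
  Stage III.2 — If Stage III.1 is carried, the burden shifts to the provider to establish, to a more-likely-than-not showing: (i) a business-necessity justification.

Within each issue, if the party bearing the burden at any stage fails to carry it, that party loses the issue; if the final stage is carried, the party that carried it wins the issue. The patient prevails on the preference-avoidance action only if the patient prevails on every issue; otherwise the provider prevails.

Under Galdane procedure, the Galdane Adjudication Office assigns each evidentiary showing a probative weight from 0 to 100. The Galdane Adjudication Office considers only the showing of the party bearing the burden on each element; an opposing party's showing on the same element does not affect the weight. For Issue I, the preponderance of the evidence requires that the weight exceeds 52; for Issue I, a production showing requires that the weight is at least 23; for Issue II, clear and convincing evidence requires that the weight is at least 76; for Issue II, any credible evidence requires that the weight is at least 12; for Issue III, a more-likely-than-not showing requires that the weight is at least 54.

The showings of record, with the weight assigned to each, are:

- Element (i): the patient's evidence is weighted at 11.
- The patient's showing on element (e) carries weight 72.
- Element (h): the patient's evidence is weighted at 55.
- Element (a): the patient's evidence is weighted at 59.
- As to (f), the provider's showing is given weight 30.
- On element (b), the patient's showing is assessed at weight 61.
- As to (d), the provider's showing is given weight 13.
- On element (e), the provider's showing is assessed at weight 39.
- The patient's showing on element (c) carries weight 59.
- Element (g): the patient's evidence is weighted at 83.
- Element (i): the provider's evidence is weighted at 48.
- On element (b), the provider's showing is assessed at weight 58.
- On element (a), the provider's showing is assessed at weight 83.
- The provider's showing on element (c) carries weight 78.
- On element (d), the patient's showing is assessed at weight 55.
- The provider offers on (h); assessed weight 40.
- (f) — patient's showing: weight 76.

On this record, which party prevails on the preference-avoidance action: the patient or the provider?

— Issue I —
Stage I.1 — burden on patient; standard: the preponderance of the evidence (weight exceeds 52).
    (a): 59 (provider's 83 disregarded) > 52 [met]
  Stage I.1 is satisfied; the patient continues to bear the burden.
Stage I.2 — burden on patient; standard: the preponderance of the evidence (weight exceeds 52).
    (b): 61 (provider's 58 disregarded) > 52 [met]
    (c): 59 (provider's 78 disregarded) > 52 [met]
  Stage I.2 is satisfied; the onus moves to the provider.
Stage I.3 — burden on provider; standard: a production showing (weight is at least 23).
    (d): 13 (patient's 55 disregarded) < 23 [not met]
  The provider does not carry Stage I.3.
The analysis ends at Stage I.3; the patient prevails on this issue.
— Issue II —
Stage II.1 (patient, clear and convincing evidence, weight is at least 76): (e) 72 (provider's 39 disregarded) < 76 — fails; (f) 76 (provider's 30 disregarded) ≥ 76 — meets.
  Stage II.1 not carried; the patient fails its burden.
The provider prevails on this issue.
— Issue III —
Stage III.1 (patient, a more-likely-than-not showing, weight is at least 54): (h) 55 (provider's 40 disregarded) ≥ 54 — meets.
  All elements met. The burden passes to the provider.
Stage III.2 (provider, a more-likely-than-not showing, weight is at least 54): (i) 48 (patient's 11 disregarded) < 54 — fails.
  Not every element is met, so the provider fails to carry Stage III.2.
So the patient prevails on this issue.
Per-issue: Issue I → patient; Issue II → provider; Issue III → patient. The patient must prevail on every issue; overall, the provider prevails.

provider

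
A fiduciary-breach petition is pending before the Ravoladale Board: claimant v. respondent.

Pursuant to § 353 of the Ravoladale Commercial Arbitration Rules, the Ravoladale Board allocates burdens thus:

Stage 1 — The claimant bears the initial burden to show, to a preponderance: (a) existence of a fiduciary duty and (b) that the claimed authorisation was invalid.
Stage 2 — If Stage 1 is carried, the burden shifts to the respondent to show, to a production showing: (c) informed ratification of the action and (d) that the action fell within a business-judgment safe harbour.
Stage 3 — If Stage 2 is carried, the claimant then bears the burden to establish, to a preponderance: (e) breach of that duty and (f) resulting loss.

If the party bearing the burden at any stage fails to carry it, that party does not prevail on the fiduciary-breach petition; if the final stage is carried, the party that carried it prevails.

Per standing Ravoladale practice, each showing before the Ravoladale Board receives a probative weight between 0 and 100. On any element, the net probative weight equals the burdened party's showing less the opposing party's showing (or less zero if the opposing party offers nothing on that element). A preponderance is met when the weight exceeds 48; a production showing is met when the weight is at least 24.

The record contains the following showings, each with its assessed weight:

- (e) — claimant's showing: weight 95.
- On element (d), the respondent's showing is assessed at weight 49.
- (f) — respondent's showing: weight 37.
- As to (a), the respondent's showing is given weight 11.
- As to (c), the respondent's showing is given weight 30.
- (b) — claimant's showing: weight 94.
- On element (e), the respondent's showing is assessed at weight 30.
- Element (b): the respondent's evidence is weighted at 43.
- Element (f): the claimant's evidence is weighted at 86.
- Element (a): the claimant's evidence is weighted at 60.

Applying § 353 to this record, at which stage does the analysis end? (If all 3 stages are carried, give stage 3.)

Stage 1 (claimant, a preponderance, weight exceeds 48): (a) net 60−11=49 > 48 — meets; (b) net 94−43=51 > 48 — meets.
  The claimant carries Stage 1; the respondent now bears the burden.
Stage 2 (respondent, a production showing, weight is at least 24): (c) 30 ≥ 24 — meets; (d) 49 ≥ 24 — meets.
  All elements met. The burden passes to the claimant.
Stage 3 (claimant, a preponderance, weight exceeds 48): (e) net 95−30=65 > 48 — meets; (f) net 86−37=49 > 48 — meets.
  The claimant carries the last stage.
With every stage satisfied, the claimant prevails.

stage 3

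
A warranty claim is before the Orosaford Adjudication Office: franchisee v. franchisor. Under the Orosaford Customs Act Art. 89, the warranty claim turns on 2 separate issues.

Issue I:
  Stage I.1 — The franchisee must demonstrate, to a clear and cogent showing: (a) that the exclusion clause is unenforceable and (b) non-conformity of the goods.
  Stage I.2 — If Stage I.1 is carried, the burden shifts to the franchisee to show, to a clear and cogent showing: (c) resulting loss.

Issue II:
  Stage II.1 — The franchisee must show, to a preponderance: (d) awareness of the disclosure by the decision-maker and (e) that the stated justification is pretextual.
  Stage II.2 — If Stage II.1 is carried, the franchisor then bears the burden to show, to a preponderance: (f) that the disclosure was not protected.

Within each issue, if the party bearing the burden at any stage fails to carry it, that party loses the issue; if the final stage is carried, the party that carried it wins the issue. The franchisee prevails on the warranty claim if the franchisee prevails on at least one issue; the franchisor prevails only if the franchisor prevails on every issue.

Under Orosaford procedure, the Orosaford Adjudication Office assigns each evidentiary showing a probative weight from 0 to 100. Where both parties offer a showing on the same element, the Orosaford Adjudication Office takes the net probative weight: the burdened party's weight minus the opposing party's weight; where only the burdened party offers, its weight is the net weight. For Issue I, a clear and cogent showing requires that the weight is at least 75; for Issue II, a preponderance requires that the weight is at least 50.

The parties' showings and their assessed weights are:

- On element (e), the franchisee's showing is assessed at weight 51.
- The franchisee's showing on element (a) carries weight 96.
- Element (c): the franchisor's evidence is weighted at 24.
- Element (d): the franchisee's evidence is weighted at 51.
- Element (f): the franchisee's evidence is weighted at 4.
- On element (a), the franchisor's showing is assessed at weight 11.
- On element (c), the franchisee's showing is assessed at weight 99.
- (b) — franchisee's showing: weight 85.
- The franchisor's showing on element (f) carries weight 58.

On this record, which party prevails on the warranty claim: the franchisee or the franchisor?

— Issue I —
Stage I.1 (franchisee, a clear and cogent showing, weight is at least 75): (a) net 96−11=85 ≥ 75 — meets; (b) 85 ≥ 75 — meets.
  All elements met. The franchisee retains the burden for Stage I.2.
Stage I.2 (franchisee, a clear and cogent showing, weight is at least 75): (c) net 99−24=75 ≥ 75 — meets.
  Stage I.2 carried; the final stage is satisfied.
With every stage satisfied, the franchisee prevails on this issue.
— Issue II —
Stage II.1 — burden on franchisee; standard: a preponderance (weight is at least 50).
    (d): 51 ≥ 50 [met]
    (e): 51 ≥ 50 [met]
  The franchisee carries Stage II.1; the franchisor now bears the burden.
Stage II.2 — burden on franchisor; standard: a preponderance (weight is at least 50).
    (f): 58 − 4 = 54 ≥ 50 [met]
  All elements met at the final stage.
With every stage satisfied, the franchisor prevails on this issue.
Per-issue: Issue I → franchisee; Issue II → franchisor. The franchisee must prevail on at least one issue; overall, the franchisee prevails.

franchisee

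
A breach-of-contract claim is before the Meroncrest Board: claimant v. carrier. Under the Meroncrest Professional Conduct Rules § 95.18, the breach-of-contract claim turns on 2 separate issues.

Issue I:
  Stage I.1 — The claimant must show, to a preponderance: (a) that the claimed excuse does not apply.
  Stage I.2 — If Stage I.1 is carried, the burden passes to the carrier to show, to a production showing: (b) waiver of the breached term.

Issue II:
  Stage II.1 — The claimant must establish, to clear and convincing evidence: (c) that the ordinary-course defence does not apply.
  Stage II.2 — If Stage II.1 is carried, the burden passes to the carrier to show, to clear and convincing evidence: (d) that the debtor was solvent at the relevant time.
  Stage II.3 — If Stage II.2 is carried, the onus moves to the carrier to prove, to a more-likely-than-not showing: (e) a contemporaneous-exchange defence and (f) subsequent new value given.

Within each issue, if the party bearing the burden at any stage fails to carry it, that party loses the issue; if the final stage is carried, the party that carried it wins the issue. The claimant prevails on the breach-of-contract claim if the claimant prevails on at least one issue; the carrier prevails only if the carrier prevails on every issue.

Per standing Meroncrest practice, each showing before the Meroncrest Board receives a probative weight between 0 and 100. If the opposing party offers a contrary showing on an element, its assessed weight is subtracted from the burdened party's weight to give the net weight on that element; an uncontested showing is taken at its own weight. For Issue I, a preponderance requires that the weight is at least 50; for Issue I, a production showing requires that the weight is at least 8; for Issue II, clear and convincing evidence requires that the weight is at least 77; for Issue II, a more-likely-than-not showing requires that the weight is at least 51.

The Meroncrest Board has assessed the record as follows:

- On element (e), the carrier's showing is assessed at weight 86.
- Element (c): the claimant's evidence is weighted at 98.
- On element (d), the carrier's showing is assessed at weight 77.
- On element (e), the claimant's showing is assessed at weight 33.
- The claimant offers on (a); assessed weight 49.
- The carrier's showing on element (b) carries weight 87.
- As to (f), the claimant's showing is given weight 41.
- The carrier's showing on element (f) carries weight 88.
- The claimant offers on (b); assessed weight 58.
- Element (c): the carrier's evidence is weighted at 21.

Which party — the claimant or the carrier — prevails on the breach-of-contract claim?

— Issue I —
Stage I.1 — burden on claimant; standard: a preponderance (weight is at least 50).
    (a): 49 < 50 [not met]
  Stage I.1 not carried; the claimant fails its burden.
The analysis ends at Stage I.1; the carrier prevails on this issue.
— Issue II —
Stage II.1 (claimant, clear and convincing evidence, weight is at least 77): (c) net 98−21=77 ≥ 77 — meets.
  Stage II.1 carried; the burden shifts to the carrier.
Stage II.2 (carrier, clear and convincing evidence, weight is at least 77): (d) 77 ≥ 77 — meets.
  All elements met. The carrier retains the burden for Stage II.3.
Stage II.3 (carrier, a more-likely-than-not showing, weight is at least 51): (e) net 86−33=53 ≥ 51 — meets; (f) net 88−41=47 < 51 — fails.
  Stage II.3 not carried; the carrier fails its burden.
The claimant prevails on this issue.
Per-issue: Issue I → carrier; Issue II → claimant. The claimant must prevail on at least one issue; overall, the claimant prevails.

claimant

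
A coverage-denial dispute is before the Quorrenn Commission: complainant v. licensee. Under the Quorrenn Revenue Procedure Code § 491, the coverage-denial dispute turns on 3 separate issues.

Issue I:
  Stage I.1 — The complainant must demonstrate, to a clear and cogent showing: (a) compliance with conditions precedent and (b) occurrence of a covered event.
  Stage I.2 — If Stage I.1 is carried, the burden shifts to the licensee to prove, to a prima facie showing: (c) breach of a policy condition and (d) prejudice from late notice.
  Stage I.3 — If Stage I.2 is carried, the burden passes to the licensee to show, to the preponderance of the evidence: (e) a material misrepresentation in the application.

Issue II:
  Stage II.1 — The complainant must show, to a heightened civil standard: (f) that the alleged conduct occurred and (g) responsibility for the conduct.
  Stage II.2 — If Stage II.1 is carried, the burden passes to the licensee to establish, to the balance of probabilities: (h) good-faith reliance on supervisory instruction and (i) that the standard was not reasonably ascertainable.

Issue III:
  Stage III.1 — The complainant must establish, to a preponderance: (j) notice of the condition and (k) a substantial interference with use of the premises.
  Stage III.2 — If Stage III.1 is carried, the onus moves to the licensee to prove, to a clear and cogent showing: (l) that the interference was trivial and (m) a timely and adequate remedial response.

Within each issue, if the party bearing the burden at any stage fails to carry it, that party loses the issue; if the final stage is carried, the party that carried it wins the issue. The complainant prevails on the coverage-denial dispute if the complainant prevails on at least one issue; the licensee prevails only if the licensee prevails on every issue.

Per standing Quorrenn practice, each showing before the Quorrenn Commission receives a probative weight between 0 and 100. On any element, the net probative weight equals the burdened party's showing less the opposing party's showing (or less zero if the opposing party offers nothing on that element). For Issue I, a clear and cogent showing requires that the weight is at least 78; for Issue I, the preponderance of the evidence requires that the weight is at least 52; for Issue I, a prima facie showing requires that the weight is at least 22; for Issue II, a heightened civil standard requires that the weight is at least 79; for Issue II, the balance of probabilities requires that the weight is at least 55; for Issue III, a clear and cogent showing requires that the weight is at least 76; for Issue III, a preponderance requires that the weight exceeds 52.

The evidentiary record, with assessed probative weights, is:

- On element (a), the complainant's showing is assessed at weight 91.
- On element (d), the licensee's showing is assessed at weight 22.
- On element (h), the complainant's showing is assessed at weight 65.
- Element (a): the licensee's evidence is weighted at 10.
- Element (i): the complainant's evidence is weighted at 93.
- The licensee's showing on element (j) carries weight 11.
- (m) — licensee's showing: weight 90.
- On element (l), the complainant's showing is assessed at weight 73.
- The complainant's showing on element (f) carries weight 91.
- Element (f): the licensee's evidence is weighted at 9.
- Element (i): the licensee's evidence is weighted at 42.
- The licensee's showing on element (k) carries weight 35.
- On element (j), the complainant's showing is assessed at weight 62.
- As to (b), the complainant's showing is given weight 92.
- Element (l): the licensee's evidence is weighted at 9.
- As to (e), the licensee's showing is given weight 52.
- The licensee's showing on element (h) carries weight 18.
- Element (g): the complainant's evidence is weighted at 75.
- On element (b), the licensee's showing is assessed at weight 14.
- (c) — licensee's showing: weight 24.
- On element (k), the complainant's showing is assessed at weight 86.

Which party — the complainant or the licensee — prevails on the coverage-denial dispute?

licensee

— Issue I —
Stage I.1 (complainant, a clear and cogent showing, weight is at least 78): (a) net 91−10=81 ≥ 78 — meets; (b) net 92−14=78 ≥ 78 — meets.
  The complainant carries Stage I.1; the licensee now bears the burden.
Stage I.2 (licensee, a prima facie showing, weight is at least 22): (c) 24 ≥ 22 — meets; (d) 22 ≥ 22 — meets.
  Stage I.2 carried; the burden remains with the licensee.
Stage I.3 (licensee, the preponderance of the evidence, weight is at least 52): (e) 52 ≥ 52 — meets.
  The licensee carries the last stage.
Every stage carried; the licensee prevails on this issue.
— Issue II —
At Stage II.1 the complainant must meet a heightened civil standard (weight is at least 79): on (f) the weight is 91 less the opposing 9 gives net 82, ≥ 79, so (f) meets the standard; on (g) the weight is 75, < 79, so (g) does not meet the standard.
  Not every element is met, so the complainant fails to carry Stage II.1.
The analysis ends at Stage II.1; the licensee prevails on this issue.
— Issue III —
Stage III.1 — burden on complainant; standard: a preponderance (weight exceeds 52).
    (j): 62 − 11 = 51 ≤ 52 [not met]
    (k): 86 − 35 = 51 ≤ 52 [not met]
  Not every element is met, so the complainant fails to carry Stage III.1.
So the licensee prevails on this issue.
Per-issue: Issue I → licensee; Issue II → licensee; Issue III → licensee. The complainant must prevail on at least one issue; overall, the licensee prevails.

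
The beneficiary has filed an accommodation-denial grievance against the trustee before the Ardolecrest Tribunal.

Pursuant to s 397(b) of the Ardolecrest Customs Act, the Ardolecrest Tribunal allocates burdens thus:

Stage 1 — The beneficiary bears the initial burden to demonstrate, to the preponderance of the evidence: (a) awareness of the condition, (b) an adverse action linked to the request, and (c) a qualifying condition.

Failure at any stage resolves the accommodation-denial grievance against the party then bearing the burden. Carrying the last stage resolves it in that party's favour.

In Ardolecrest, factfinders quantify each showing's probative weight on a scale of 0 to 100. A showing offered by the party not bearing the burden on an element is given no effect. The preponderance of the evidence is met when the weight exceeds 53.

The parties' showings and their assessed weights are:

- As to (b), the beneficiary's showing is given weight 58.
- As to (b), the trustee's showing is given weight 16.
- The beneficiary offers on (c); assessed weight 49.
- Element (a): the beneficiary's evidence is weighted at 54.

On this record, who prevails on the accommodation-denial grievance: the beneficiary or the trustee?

trustee

Stage 1 (beneficiary, the preponderance of the evidence, weight exceeds 53): (a) 54 > 53 — meets; (b) 58 (trustee's 16 disregarded) > 53 — meets; (c) 49 ≤ 53 — fails.
  The beneficiary does not carry Stage 1.
The trustee prevails.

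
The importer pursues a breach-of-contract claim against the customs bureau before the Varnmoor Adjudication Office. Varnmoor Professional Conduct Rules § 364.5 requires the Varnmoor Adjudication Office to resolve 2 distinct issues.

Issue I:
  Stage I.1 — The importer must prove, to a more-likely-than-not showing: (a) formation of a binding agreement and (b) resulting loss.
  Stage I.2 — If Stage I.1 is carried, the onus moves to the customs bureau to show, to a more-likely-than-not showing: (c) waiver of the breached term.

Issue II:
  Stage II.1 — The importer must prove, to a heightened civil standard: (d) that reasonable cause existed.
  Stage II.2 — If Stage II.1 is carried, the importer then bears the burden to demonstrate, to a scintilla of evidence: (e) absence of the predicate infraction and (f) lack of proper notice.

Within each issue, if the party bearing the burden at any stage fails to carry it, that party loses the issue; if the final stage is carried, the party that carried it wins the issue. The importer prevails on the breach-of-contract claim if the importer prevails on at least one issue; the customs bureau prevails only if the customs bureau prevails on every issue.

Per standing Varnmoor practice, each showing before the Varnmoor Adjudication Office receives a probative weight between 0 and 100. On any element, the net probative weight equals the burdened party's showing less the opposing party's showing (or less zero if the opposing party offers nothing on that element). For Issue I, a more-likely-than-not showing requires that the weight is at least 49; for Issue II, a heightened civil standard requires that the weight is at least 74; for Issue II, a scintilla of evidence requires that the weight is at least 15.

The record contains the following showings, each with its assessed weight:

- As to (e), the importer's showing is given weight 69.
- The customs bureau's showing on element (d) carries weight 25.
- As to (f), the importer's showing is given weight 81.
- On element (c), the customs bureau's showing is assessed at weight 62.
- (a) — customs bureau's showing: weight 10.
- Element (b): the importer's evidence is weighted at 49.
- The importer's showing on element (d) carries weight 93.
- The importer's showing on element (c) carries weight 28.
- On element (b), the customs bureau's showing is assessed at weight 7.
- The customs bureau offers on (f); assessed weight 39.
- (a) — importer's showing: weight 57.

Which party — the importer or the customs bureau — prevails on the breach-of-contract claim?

— Issue I —
At Stage I.1 the importer must meet a more-likely-than-not showing (weight is at least 49): on (a) the weight is 57 less the opposing 10 gives net 47, < 49, so (a) does not meet the standard; on (b) the weight is 49 less the opposing 7 gives net 42, which does not reach 49, so (b) does not meet the standard.
  The importer does not carry Stage I.1.
The analysis ends at Stage I.1; the customs bureau prevails on this issue.
— Issue II —
Stage II.1 — burden on importer; standard: a heightened civil standard (weight is at least 74).
    (d): 93 − 25 = 68 < 74 [not met]
  Stage II.1 not carried; the importer fails its burden.
So the customs bureau prevails on this issue.
Per-issue: Issue I → customs bureau; Issue II → customs bureau. The importer must prevail on at least one issue; overall, the customs bureau prevails.

customs bureau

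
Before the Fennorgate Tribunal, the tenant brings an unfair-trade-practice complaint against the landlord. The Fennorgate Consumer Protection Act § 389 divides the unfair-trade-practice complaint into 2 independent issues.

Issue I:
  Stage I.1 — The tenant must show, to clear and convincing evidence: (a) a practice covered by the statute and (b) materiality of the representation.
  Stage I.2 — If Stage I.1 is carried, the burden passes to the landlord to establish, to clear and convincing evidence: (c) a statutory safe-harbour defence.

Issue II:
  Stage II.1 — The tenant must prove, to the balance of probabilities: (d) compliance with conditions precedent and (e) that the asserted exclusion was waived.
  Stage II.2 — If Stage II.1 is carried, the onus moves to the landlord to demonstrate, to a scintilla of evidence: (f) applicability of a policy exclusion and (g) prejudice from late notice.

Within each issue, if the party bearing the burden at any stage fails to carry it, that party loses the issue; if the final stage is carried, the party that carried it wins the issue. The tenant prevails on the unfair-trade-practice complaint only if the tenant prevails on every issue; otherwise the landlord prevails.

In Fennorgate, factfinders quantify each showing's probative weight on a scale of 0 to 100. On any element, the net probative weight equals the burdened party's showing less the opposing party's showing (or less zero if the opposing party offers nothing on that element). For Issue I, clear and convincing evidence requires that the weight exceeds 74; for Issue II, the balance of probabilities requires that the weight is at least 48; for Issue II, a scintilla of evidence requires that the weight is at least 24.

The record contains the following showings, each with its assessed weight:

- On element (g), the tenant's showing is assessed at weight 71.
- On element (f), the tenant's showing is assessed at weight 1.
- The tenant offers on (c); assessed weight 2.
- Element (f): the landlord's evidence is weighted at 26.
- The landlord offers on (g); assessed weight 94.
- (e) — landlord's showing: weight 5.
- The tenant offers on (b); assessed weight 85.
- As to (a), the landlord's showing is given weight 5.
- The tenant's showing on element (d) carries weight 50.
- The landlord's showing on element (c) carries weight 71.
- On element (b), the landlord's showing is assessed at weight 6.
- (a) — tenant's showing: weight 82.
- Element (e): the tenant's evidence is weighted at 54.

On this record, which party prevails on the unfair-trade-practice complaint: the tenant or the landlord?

— Issue I —
At Stage I.1 the tenant must meet clear and convincing evidence (weight exceeds 74): on (a) the weight is 82 less the opposing 5 gives net 77, which does exceed 74, so (a) meets the standard; on (b) the weight is 85 less the opposing 6 gives net 79, > 74, so (b) meets the standard.
  The tenant carries Stage I.1; the landlord now bears the burden.
At Stage I.2 the landlord must meet clear and convincing evidence (weight exceeds 74): on (c) the weight is 71 less the opposing 2 gives net 69, which does not exceed 74, so (c) does not meet the standard.
  Stage I.2 not carried; the landlord fails its burden.
So the tenant prevails on this issue.
— Issue II —
Stage II.1 — burden on tenant; standard: the balance of probabilities (weight is at least 48).
    (d): 50 ≥ 48 [met]
    (e): 54 − 5 = 49 ≥ 48 [met]
  All elements met. The burden passes to the landlord.
Stage II.2 — burden on landlord; standard: a scintilla of evidence (weight is at least 24).
    (f): 26 − 1 = 25 ≥ 24 [met]
    (g): 94 − 71 = 23 < 24 [not met]
  The landlord does not carry Stage II.2.
So the tenant prevails on this issue.
Per-issue: Issue I → tenant; Issue II → tenant. The tenant must prevail on every issue; overall, the tenant prevails.

tenant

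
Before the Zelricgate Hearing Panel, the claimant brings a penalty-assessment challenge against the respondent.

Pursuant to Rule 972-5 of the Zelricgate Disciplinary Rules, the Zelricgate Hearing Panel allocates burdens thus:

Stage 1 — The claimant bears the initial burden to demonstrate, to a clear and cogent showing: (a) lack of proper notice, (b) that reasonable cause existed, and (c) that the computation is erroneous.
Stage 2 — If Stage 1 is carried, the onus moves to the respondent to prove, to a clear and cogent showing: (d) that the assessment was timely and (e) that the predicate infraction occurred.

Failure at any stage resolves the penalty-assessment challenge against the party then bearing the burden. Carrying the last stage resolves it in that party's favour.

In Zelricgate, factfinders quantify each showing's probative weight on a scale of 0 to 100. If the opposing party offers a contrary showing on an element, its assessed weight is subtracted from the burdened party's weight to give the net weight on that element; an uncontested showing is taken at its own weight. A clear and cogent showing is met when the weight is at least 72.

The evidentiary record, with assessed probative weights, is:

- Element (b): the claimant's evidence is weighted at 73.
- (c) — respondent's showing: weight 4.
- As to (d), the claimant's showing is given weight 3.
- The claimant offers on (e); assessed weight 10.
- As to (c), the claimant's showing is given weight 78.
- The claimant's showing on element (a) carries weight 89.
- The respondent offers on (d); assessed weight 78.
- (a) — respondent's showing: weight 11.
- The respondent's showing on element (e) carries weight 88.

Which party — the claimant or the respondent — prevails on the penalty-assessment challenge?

respondent

Stage 1 — burden on claimant; standard: a clear and cogent showing (weight is at least 72).
    (a): 89 − 11 = 78 ≥ 72 [met]
    (b): 73 ≥ 72 [met]
    (c): 78 − 4 = 74 ≥ 72 [met]
  Stage 1 is satisfied; the onus moves to the respondent.
Stage 2 — burden on respondent; standard: a clear and cogent showing (weight is at least 72).
    (d): 78 − 3 = 75 ≥ 72 [met]
    (e): 88 − 10 = 78 ≥ 72 [met]
  All elements met at the final stage.
With every stage satisfied, the respondent prevails.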